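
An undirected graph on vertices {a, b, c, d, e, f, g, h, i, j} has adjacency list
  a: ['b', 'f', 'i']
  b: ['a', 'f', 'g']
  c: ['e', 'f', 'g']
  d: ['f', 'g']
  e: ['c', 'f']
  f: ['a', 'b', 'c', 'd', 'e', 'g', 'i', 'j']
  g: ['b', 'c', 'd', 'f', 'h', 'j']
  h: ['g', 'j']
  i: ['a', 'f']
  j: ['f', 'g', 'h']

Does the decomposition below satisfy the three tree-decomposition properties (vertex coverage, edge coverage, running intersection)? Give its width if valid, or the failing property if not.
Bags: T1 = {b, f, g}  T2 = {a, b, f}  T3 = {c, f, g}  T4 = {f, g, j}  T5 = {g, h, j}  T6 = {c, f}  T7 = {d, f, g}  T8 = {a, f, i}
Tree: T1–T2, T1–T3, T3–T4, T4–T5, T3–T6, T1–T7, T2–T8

A tree decomposition must satisfy three properties: every vertex lies in some bag; for every edge, both endpoints lie together in some bag; and for every vertex, the bags containing it form a connected subtree. Here vertex e appears in no bag, so the decomposition is invalid.

No — vertex e appears in no bag.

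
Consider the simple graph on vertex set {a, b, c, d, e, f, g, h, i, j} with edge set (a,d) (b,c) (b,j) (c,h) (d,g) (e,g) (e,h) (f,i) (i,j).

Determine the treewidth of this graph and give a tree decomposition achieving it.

Each bag holds 2 vertices, so the decomposition has width 1, which upper-bounds the treewidth. G has an edge, so its treewidth is at least 1. Therefore the treewidth is 1.

Treewidth 1.
Bags: B1 = {f, i}  B2 = {i, j}  B3 = {b, j}  B4 = {b, c}  B5 = {c, h}  B6 = {e, h}  B7 = {e, g}  B8 = {d, g}  B9 = {a, d}
Tree: B1–B2, B2–B3, B3–B4, B4–B5, B5–B6, B6–B7, B7–B8, B8–B9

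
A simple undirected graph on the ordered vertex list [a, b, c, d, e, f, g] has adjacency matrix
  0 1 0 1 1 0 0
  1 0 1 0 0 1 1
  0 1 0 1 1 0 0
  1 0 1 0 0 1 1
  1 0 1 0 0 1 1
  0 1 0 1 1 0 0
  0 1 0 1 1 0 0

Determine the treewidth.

3

A width-3 tree decomposition is:
Bags: B1 = {b, c, d, e}  B2 = {b, d, e, f}  B3 = {a, b, d, e}  B4 = {b, d, e, g}
Tree: B1–B2, B2–B3, B3–B4
The largest bag has 4 vertices, giving width 3; this decomposition certifies tw(G) ≤ 3. For the lower bound: the 4 vertex sets {c,e}, {b,f}, {d}, {a} are disjoint, each induces a connected subgraph, and every pair is joined by at least one edge of G. Contracting each set to a single vertex therefore yields K_{4} as a minor, and since treewidth is minor-monotone, tw(G) ≥ tw(K_{4}) = 3. The upper and lower bounds meet at 3, so that is the treewidth.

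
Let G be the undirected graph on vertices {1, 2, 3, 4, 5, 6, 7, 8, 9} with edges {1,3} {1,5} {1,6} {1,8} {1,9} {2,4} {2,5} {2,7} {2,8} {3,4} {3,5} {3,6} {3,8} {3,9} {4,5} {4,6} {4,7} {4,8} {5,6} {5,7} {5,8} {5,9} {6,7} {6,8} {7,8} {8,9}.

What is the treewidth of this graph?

4

A width-4 tree decomposition is:
Bags: B1 = {4, 5, 6, 7, 8}  B2 = {3, 4, 5, 6, 8}  B3 = {1, 3, 5, 6, 8}  B4 = {2, 4, 5, 7, 8}  B5 = {1, 3, 5, 8, 9}
Tree: B1–B2, B2–B3, B1–B4, B3–B5
The largest bag has 5 vertices, giving width 4; this decomposition certifies tw(G) ≤ 4. Conversely, {2, 4, 5, 7, 8} is a clique of size 5, and the vertices of any clique must share a bag in every tree decomposition; so some bag has ≥ 5 vertices and tw(G) ≥ 4. Hence tw(G) = 4 exactly.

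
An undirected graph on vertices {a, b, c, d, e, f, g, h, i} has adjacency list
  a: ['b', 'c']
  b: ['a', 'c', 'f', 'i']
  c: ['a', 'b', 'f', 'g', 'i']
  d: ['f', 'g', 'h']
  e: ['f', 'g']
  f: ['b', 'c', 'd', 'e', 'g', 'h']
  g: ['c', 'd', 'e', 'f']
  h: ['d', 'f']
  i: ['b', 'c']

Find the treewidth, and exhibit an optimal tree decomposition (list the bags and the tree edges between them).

Treewidth 2.
One optimal decomposition is:
Bags: B1 = {a, b, c}  B2 = {b, c, f}  B3 = {c, f, g}  B4 = {b, c, i}  B5 = {e, f, g}  B6 = {d, f, g}  B7 = {d, f, h}
Tree: B1–B2, B2–B3, B1–B4, B3–B5, B5–B6, B6–B7

Each bag holds 3 vertices, so the decomposition has width 2, which upper-bounds the treewidth. Conversely, {a, b, c} is a clique of size 3, and the vertices of any clique must share a bag in every tree decomposition; so some bag has ≥ 3 vertices and tw(G) ≥ 2. Hence tw(G) = 2 exactly.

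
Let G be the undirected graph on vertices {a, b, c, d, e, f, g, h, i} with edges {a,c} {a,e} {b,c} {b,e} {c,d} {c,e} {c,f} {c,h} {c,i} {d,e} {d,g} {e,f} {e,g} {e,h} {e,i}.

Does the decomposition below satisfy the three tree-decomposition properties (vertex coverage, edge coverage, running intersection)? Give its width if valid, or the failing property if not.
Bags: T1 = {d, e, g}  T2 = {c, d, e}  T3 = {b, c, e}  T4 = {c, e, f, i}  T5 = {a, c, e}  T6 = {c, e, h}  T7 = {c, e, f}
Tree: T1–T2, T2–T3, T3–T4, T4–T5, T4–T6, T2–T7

A tree decomposition must satisfy three properties: every vertex lies in some bag; for every edge, both endpoints lie together in some bag; and for every vertex, the bags containing it form a connected subtree. Here bags containing vertex f are not connected in the tree, so the decomposition is invalid.

No — bags containing vertex f are not connected in the tree.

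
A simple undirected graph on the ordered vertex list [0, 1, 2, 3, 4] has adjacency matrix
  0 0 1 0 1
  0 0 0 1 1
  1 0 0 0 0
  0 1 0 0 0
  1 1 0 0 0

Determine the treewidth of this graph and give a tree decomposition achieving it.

Treewidth 1.
One optimal decomposition is:
Bags: B1 = {1, 3}  B2 = {1, 4}  B3 = {0, 4}  B4 = {0, 2}
Tree: B1–B2, B2–B3, B3–B4

Each bag holds 2 vertices, so the decomposition has width 1, which upper-bounds the treewidth. G has an edge, so its treewidth is at least 1. The upper and lower bounds meet at 1, so that is the treewidth.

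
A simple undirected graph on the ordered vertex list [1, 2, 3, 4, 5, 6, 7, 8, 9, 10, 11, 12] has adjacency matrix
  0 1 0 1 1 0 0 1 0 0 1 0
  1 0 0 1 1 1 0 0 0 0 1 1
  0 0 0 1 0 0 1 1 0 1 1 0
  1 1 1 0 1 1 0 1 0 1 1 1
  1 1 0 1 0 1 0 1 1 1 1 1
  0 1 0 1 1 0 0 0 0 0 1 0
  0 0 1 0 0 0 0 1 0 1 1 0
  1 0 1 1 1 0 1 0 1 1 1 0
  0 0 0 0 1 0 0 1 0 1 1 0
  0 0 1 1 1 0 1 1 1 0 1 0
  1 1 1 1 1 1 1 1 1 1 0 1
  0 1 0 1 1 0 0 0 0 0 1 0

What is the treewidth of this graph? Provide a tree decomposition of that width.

Each bag holds 5 vertices, so the decomposition has width 4, which upper-bounds the treewidth. Conversely, {5, 8, 9, 10, 11} is a clique of size 5, and the vertices of any clique must share a bag in every tree decomposition; so some bag has ≥ 5 vertices and tw(G) ≥ 4. Therefore the treewidth is 4.

Treewidth 4.
Bags: B1 = {1, 2, 4, 5, 11}  B2 = {1, 4, 5, 8, 11}  B3 = {4, 5, 8, 10, 11}  B4 = {3, 4, 8, 10, 11}  B5 = {2, 4, 5, 6, 11}  B6 = {5, 8, 9, 10, 11}  B7 = {2, 4, 5, 11, 12}  B8 = {3, 7, 8, 10, 11}
Tree: B1–B2, B2–B3, B3–B4, B1–B5, B3–B6, B5–B7, B4–B8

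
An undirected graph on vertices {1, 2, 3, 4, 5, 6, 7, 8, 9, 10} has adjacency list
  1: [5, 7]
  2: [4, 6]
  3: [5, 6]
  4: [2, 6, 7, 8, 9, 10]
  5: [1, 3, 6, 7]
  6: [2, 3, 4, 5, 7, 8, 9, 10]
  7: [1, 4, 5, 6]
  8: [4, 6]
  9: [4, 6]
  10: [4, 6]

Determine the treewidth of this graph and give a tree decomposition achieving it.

The largest bag has 3 vertices, giving width 2; this decomposition certifies tw(G) ≤ 2. On the other hand G contains the 3-clique {1, 5, 7}. A clique must lie in a single bag of any decomposition, so no decomposition can have width below 2. Combining the bounds, tw(G) = 2.

Treewidth 2.
Bags: B1 = {4, 6, 10}  B2 = {4, 6, 8}  B3 = {4, 6, 7}  B4 = {5, 6, 7}  B5 = {2, 4, 6}  B6 = {4, 6, 9}  B7 = {1, 5, 7}  B8 = {3, 5, 6}
Tree: B1–B2, B2–B3, B3–B4, B2–B5, B5–B6, B4–B7, B4–B8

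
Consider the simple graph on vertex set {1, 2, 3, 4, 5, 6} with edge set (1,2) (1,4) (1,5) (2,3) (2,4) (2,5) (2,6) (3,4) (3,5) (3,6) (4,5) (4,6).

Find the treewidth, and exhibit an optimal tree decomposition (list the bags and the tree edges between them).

The largest bag has 4 vertices, giving width 3; this decomposition certifies tw(G) ≤ 3. For the lower bound, the 4 vertices {1, 2, 4, 5} are pairwise adjacent, and any tree decomposition puts a clique entirely inside one bag — forcing width ≥ 3. The upper and lower bounds meet at 3, so that is the treewidth.

Treewidth 3.
One optimal decomposition is:
Bags: B1 = {2, 3, 4, 6}  B2 = {2, 3, 4, 5}  B3 = {1, 2, 4, 5}
Tree: B1–B2, B2–B3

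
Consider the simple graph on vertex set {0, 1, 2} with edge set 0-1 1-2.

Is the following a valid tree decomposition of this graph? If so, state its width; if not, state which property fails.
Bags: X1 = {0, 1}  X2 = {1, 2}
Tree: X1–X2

Yes; width 1.

Every vertex of G appears in some bag (union = {0, 1, 2}); every edge is covered by a bag; and for each vertex v the set of bags containing v is connected in the bag tree. The decomposition is therefore valid. The largest bag has 2 vertices, so the width is 1.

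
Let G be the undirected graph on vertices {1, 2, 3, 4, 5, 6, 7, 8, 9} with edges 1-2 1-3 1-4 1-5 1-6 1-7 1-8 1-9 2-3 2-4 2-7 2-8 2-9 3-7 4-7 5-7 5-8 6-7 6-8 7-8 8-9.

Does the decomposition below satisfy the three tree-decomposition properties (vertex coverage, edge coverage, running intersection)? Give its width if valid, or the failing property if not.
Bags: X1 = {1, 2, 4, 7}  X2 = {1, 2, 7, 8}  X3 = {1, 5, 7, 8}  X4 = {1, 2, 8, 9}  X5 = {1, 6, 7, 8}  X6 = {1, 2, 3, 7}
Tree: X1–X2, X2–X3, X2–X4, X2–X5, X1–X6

Vertex coverage: the bags together contain {1, 2, 3, 4, 5, 6, 7, 8, 9}, the full vertex set. Edge coverage: each edge of G has both endpoints in at least one bag. Running intersection: for every vertex, the bags containing it form a connected subtree. All three properties hold, so this is a valid tree decomposition of width max|bag| − 1 = 3, and hence tw(G) ≤ 3.

Yes; width 3.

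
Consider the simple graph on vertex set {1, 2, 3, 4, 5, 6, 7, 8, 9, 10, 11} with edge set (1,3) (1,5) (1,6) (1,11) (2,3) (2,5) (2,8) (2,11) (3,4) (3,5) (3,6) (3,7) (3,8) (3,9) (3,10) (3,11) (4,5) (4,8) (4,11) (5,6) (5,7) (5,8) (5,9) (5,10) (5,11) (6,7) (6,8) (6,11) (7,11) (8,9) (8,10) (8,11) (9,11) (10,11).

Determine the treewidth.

4

A width-4 tree decomposition is:
Bags: B1 = {3, 5, 6, 8, 11}  B2 = {3, 5, 8, 9, 11}  B3 = {3, 5, 6, 7, 11}  B4 = {3, 4, 5, 8, 11}  B5 = {3, 5, 8, 10, 11}  B6 = {1, 3, 5, 6, 11}  B7 = {2, 3, 5, 8, 11}
Tree: B1–B2, B1–B3, B2–B4, B1–B5, B3–B6, B5–B7
Every bag has size at most 5, so the width is 5 − 1 = 4 and tw(G) ≤ 4. On the other hand G contains the 5-clique {2, 3, 5, 8, 11}. A clique must lie in a single bag of any decomposition, so no decomposition can have width below 4. The upper and lower bounds meet at 4, so that is the treewidth.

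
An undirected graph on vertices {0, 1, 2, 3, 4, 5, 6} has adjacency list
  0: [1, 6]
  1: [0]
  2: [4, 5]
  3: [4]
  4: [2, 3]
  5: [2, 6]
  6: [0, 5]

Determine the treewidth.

A width-1 tree decomposition is:
Bags: B1 = {0, 1}  B2 = {0, 6}  B3 = {5, 6}  B4 = {2, 5}  B5 = {2, 4}  B6 = {3, 4}
Tree: B1–B2, B2–B3, B3–B4, B4–B5, B5–B6
Every bag has size at most 2, so the width is 2 − 1 = 1 and tw(G) ≤ 1. Since G has at least one edge (e.g. 1–0), it is not an edgeless graph, so tw(G) ≥ 1. Hence tw(G) = 1 exactly.

1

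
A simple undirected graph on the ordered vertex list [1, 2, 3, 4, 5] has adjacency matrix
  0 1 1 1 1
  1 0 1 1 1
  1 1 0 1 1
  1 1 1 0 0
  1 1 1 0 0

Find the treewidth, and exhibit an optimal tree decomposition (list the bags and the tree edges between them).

Treewidth 3.
Bags: B1 = {1, 2, 3, 5}  B2 = {1, 2, 3, 4}
Tree: B1–B2

Each bag holds 4 vertices, so the decomposition has width 3, which upper-bounds the treewidth. On the other hand G contains the 4-clique {1, 2, 3, 4}. A clique must lie in a single bag of any decomposition, so no decomposition can have width below 3. Combining the bounds, tw(G) = 3.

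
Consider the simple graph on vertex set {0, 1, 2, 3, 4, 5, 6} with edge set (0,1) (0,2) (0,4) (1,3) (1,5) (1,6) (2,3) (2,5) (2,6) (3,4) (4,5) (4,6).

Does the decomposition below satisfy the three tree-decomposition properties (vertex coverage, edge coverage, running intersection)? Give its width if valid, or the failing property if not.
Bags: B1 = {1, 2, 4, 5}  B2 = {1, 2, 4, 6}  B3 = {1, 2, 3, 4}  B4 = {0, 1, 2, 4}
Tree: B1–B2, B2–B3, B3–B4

Vertex coverage: the bags together contain {0, 1, 2, 3, 4, 5, 6}, the full vertex set. Edge coverage: each edge of G has both endpoints in at least one bag. Running intersection: for every vertex, the bags containing it form a connected subtree. All three properties hold, so this is a valid tree decomposition of width max|bag| − 1 = 3, and hence tw(G) ≤ 3.

Yes; width 3.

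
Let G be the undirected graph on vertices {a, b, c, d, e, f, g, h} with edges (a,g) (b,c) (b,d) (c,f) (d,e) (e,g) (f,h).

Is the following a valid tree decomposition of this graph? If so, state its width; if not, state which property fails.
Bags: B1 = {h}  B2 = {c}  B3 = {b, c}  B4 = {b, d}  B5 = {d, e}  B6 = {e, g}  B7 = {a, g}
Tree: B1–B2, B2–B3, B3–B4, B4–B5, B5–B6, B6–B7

No — vertex f appears in no bag.

A tree decomposition must satisfy three properties: every vertex lies in some bag; for every edge, both endpoints lie together in some bag; and for every vertex, the bags containing it form a connected subtree. Here vertex f appears in no bag, so the decomposition is invalid.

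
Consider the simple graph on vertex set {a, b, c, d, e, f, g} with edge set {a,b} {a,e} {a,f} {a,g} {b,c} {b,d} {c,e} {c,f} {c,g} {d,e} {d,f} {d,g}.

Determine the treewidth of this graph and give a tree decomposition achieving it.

Treewidth 3.
One optimal decomposition is:
Bags: B1 = {a, c, d, g}  B2 = {a, b, c, d}  B3 = {a, c, d, f}  B4 = {a, c, d, e}
Tree: B1–B2, B2–B3, B3–B4

The largest bag has 4 vertices, giving width 3; this decomposition certifies tw(G) ≤ 3. For the lower bound: the 4 vertex sets {d,g}, {b,c}, {a}, {f} are disjoint, each induces a connected subgraph, and every pair is joined by at least one edge of G. Contracting each set to a single vertex therefore yields K_{4} as a minor, and since treewidth is minor-monotone, tw(G) ≥ tw(K_{4}) = 3. The upper and lower bounds meet at 3, so that is the treewidth.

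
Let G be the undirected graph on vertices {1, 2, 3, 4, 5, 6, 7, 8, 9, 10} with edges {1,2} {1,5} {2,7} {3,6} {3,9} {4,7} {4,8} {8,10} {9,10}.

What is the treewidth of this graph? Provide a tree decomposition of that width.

Each bag holds 2 vertices, so the decomposition has width 1, which upper-bounds the treewidth. Any graph with an edge has treewidth ≥ 1, and G has the edge 5–1. Hence tw(G) = 1 exactly.

Treewidth 1.
One such decomposition:
Bags: B1 = {1, 5}  B2 = {1, 2}  B3 = {2, 7}  B4 = {4, 7}  B5 = {4, 8}  B6 = {8, 10}  B7 = {9, 10}  B8 = {3, 9}  B9 = {3, 6}
Tree: B1–B2, B2–B3, B3–B4, B4–B5, B5–B6, B6–B7, B7–B8, B8–B9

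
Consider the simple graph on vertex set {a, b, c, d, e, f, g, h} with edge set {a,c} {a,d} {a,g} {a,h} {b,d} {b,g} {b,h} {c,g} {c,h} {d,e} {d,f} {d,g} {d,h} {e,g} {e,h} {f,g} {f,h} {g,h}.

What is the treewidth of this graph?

A width-3 tree decomposition is:
Bags: B1 = {d, e, g, h}  B2 = {a, d, g, h}  B3 = {d, f, g, h}  B4 = {b, d, g, h}  B5 = {a, c, g, h}
Tree: B1–B2, B2–B3, B2–B4, B2–B5
Every bag has size at most 4, so the width is 4 − 1 = 3 and tw(G) ≤ 3. Conversely, {d, e, g, h} is a clique of size 4, and the vertices of any clique must share a bag in every tree decomposition; so some bag has ≥ 4 vertices and tw(G) ≥ 3. Hence tw(G) = 3 exactly.

3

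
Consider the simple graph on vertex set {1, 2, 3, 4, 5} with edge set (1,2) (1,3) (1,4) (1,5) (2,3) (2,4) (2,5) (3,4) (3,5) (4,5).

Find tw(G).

4

A width-4 tree decomposition is:
Bags: B1 = {1, 2, 3, 4, 5}
Tree: (single bag)
With just one bag of size 5, the width is 5 − 1 = 4, so tw(G) ≤ 4. Conversely, {1, 2, 3, 4, 5} is a clique of size 5, and the vertices of any clique must share a bag in every tree decomposition; so some bag has ≥ 5 vertices and tw(G) ≥ 4. The upper and lower bounds meet at 4, so that is the treewidth.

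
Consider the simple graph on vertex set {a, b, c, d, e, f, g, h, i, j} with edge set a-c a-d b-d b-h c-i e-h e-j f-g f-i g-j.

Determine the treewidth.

2

A width-2 tree decomposition is:
Bags: B1 = {e, g, j}  B2 = {e, f, g}  B3 = {e, f, i}  B4 = {c, e, i}  B5 = {a, c, e}  B6 = {a, d, e}  B7 = {b, d, e}  B8 = {b, e, h}
Tree: B1–B2, B2–B3, B3–B4, B4–B5, B5–B6, B6–B7, B7–B8
The largest bag has 3 vertices, giving width 2; this decomposition certifies tw(G) ≤ 2. For the lower bound, G contains the cycle e–j–g–f–i–c–a–d–b–h–e, so G is not a forest; only forests have treewidth ≤ 1, hence tw(G) ≥ 2. Therefore the treewidth is 2.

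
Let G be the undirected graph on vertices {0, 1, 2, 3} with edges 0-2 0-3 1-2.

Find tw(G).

A width-1 tree decomposition is:
Bags: B1 = {1, 2}  B2 = {0, 2}  B3 = {0, 3}
Tree: B1–B2, B2–B3
Every bag has size at most 2, so the width is 2 − 1 = 1 and tw(G) ≤ 1. Any graph with an edge has treewidth ≥ 1, and G has the edge 1–2. Therefore the treewidth is 1.

1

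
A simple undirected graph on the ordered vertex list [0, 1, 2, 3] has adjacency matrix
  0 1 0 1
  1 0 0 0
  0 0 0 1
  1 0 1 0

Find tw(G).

A width-1 tree decomposition is:
Bags: B1 = {0, 1}  B2 = {0, 3}  B3 = {2, 3}
Tree: B1–B2, B2–B3
Each bag holds 2 vertices, so the decomposition has width 1, which upper-bounds the treewidth. G has an edge, so its treewidth is at least 1. Combining the bounds, tw(G) = 1.

1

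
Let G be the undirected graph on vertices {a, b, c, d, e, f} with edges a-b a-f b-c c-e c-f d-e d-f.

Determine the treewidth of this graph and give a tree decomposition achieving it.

Treewidth 2.
One optimal decomposition is:
Bags: B1 = {a, b, f}  B2 = {b, c, f}  B3 = {c, d, f}  B4 = {c, d, e}
Tree: B1–B2, B2–B3, B3–B4

The largest bag has 3 vertices, giving width 2; this decomposition certifies tw(G) ≤ 2. Since a–b–c–f–a is a cycle in G, G is not acyclic. Forests are exactly the graphs of treewidth ≤ 1, so tw(G) ≥ 2. Hence tw(G) = 2 exactly.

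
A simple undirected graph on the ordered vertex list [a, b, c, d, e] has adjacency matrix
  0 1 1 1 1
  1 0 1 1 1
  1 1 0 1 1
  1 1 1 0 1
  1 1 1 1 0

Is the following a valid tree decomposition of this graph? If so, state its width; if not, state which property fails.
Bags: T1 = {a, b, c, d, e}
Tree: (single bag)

Every vertex of G appears in some bag (union = {a, b, c, d, e}); every edge is covered by a bag; and for each vertex v the set of bags containing v is connected in the bag tree. The decomposition is therefore valid. The largest bag has 5 vertices, so the width is 4.

Yes; width 4.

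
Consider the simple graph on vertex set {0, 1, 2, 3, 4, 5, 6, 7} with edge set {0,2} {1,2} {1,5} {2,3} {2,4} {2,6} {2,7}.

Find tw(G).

A width-1 tree decomposition is:
Bags: B1 = {0, 2}  B2 = {1, 2}  B3 = {2, 3}  B4 = {1, 5}  B5 = {2, 4}  B6 = {2, 7}  B7 = {2, 6}
Tree: B1–B2, B1–B3, B2–B4, B3–B5, B5–B6, B5–B7
The largest bag has 2 vertices, giving width 1; this decomposition certifies tw(G) ≤ 1. G has an edge, so its treewidth is at least 1. Combining the bounds, tw(G) = 1.

1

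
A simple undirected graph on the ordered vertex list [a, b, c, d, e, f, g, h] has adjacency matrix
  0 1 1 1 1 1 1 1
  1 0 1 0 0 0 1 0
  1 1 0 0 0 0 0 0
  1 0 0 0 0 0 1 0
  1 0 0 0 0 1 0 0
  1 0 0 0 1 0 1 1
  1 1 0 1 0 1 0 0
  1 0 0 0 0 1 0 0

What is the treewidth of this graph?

2

A width-2 tree decomposition is:
Bags: B1 = {a, b, g}  B2 = {a, f, g}  B3 = {a, f, h}  B4 = {a, e, f}  B5 = {a, d, g}  B6 = {a, b, c}
Tree: B1–B2, B2–B3, B3–B4, B2–B5, B1–B6
Every bag has size at most 3, so the width is 3 − 1 = 2 and tw(G) ≤ 2. For the lower bound, the 3 vertices {a, d, g} are pairwise adjacent, and any tree decomposition puts a clique entirely inside one bag — forcing width ≥ 2. Hence tw(G) = 2 exactly.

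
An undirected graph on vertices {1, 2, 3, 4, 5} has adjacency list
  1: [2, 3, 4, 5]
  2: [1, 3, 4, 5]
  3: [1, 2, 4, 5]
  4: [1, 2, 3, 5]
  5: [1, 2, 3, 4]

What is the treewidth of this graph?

4

A width-4 tree decomposition is:
Bags: B1 = {1, 2, 3, 4, 5}
Tree: (single bag)
A single bag containing all 5 vertices is trivially a valid decomposition of width 4. For the lower bound, the 5 vertices {1, 2, 3, 4, 5} are pairwise adjacent, and any tree decomposition puts a clique entirely inside one bag — forcing width ≥ 4. The upper and lower bounds meet at 4, so that is the treewidth.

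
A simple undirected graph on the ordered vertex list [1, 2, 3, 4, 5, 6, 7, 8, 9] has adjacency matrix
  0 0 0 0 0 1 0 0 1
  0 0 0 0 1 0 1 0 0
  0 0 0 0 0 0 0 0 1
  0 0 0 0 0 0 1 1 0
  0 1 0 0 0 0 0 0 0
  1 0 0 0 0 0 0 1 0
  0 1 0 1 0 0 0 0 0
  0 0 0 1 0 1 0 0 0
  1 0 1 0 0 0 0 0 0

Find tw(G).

1

A width-1 tree decomposition is:
Bags: B1 = {2, 5}  B2 = {2, 7}  B3 = {4, 7}  B4 = {4, 8}  B5 = {6, 8}  B6 = {1, 6}  B7 = {1, 9}  B8 = {3, 9}
Tree: B1–B2, B2–B3, B3–B4, B4–B5, B5–B6, B6–B7, B7–B8
The largest bag has 2 vertices, giving width 1; this decomposition certifies tw(G) ≤ 1. Since G has at least one edge (e.g. 5–2), it is not an edgeless graph, so tw(G) ≥ 1. The upper and lower bounds meet at 1, so that is the treewidth.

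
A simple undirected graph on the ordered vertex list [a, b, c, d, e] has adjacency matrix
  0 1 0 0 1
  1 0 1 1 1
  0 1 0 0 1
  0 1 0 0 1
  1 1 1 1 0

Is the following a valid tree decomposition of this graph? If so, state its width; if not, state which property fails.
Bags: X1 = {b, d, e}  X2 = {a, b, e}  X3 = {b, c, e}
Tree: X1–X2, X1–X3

Every vertex of G appears in some bag (union = {a, b, c, d, e}); every edge is covered by a bag; and for each vertex v the set of bags containing v is connected in the bag tree. The decomposition is therefore valid. The largest bag has 3 vertices, so the width is 2.

Yes; width 2.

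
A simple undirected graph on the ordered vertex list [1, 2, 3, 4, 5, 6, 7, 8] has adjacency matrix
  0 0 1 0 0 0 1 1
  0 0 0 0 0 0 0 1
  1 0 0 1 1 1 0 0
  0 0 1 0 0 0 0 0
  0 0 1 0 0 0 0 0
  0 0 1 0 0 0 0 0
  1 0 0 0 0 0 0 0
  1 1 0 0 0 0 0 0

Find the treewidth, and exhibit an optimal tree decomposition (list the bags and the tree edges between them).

The largest bag has 2 vertices, giving width 1; this decomposition certifies tw(G) ≤ 1. G has an edge, so its treewidth is at least 1. Hence tw(G) = 1 exactly.

Treewidth 1.
One optimal decomposition is:
Bags: B1 = {1, 8}  B2 = {1, 3}  B3 = {1, 7}  B4 = {3, 4}  B5 = {3, 5}  B6 = {2, 8}  B7 = {3, 6}
Tree: B1–B2, B2–B3, B2–B4, B4–B5, B1–B6, B5–B7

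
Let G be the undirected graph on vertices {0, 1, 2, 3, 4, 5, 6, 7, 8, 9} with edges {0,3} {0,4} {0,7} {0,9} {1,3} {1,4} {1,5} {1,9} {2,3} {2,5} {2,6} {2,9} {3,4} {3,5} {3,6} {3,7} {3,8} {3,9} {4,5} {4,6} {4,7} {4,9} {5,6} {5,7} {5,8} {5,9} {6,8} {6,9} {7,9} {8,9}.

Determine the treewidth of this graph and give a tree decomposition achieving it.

Treewidth 4.
One such decomposition:
Bags: B1 = {1, 3, 4, 5, 9}  B2 = {3, 4, 5, 6, 9}  B3 = {3, 4, 5, 7, 9}  B4 = {3, 5, 6, 8, 9}  B5 = {2, 3, 5, 6, 9}  B6 = {0, 3, 4, 7, 9}
Tree: B1–B2, B2–B3, B2–B4, B4–B5, B3–B6

Every bag has size at most 5, so the width is 5 − 1 = 4 and tw(G) ≤ 4. Conversely, {0, 3, 4, 7, 9} is a clique of size 5, and the vertices of any clique must share a bag in every tree decomposition; so some bag has ≥ 5 vertices and tw(G) ≥ 4. Combining the bounds, tw(G) = 4.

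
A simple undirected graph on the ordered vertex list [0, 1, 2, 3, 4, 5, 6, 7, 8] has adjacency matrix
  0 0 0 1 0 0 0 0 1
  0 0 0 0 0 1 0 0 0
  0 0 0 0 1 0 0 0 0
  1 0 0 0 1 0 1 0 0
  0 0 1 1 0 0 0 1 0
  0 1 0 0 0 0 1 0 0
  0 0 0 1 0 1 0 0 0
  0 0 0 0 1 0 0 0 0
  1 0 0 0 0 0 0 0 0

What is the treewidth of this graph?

A width-1 tree decomposition is:
Bags: B1 = {5, 6}  B2 = {3, 6}  B3 = {3, 4}  B4 = {4, 7}  B5 = {0, 3}  B6 = {2, 4}  B7 = {1, 5}  B8 = {0, 8}
Tree: B1–B2, B2–B3, B3–B4, B3–B5, B3–B6, B1–B7, B5–B8
Each bag holds 2 vertices, so the decomposition has width 1, which upper-bounds the treewidth. G has an edge, so its treewidth is at least 1. The upper and lower bounds meet at 1, so that is the treewidth.

1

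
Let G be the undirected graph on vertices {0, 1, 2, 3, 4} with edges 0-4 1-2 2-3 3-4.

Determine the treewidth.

A width-1 tree decomposition is:
Bags: B1 = {0, 4}  B2 = {3, 4}  B3 = {2, 3}  B4 = {1, 2}
Tree: B1–B2, B2–B3, B3–B4
The largest bag has 2 vertices, giving width 1; this decomposition certifies tw(G) ≤ 1. Since G has at least one edge (e.g. 0–4), it is not an edgeless graph, so tw(G) ≥ 1. Hence tw(G) = 1 exactly.

1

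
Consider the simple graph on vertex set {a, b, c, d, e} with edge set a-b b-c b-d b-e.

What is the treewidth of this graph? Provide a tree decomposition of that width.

Treewidth 1.
One such decomposition:
Bags: B1 = {b, d}  B2 = {b, e}  B3 = {a, b}  B4 = {b, c}
Tree: B1–B2, B2–B3, B3–B4

Every bag has size at most 2, so the width is 2 − 1 = 1 and tw(G) ≤ 1. G has an edge, so its treewidth is at least 1. Hence tw(G) = 1 exactly.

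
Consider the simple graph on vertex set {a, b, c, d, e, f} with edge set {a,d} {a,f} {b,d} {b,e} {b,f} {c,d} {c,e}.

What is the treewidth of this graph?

2

A width-2 tree decomposition is:
Bags: B1 = {b, c, e}  B2 = {b, c, d}  B3 = {b, d, f}  B4 = {a, d, f}
Tree: B1–B2, B2–B3, B3–B4
The largest bag has 3 vertices, giving width 2; this decomposition certifies tw(G) ≤ 2. Since e–c–d–b–e is a cycle in G, G is not acyclic. Forests are exactly the graphs of treewidth ≤ 1, so tw(G) ≥ 2. Combining the bounds, tw(G) = 2.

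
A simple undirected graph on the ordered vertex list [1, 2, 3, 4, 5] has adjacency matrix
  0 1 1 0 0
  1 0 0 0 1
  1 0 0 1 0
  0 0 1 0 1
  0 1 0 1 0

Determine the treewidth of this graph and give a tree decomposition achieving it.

Treewidth 2.
One optimal decomposition is:
Bags: B1 = {1, 2, 3}  B2 = {2, 3, 5}  B3 = {3, 4, 5}
Tree: B1–B2, B2–B3

The largest bag has 3 vertices, giving width 2; this decomposition certifies tw(G) ≤ 2. For the lower bound, G contains the cycle 3–1–2–5–4–3, so G is not a forest; only forests have treewidth ≤ 1, hence tw(G) ≥ 2. Therefore the treewidth is 2.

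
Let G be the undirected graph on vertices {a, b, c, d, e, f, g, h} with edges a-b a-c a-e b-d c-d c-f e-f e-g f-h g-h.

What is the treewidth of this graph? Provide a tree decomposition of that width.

Treewidth 2.
One such decomposition:
Bags: B1 = {e, g, h}  B2 = {e, f, h}  B3 = {a, e, f}  B4 = {a, c, f}  B5 = {a, b, c}  B6 = {b, c, d}
Tree: B1–B2, B2–B3, B3–B4, B4–B5, B5–B6

Each bag holds 3 vertices, so the decomposition has width 2, which upper-bounds the treewidth. Since g–h–f–e–g is a cycle in G, G is not acyclic. Forests are exactly the graphs of treewidth ≤ 1, so tw(G) ≥ 2. Hence tw(G) = 2 exactly.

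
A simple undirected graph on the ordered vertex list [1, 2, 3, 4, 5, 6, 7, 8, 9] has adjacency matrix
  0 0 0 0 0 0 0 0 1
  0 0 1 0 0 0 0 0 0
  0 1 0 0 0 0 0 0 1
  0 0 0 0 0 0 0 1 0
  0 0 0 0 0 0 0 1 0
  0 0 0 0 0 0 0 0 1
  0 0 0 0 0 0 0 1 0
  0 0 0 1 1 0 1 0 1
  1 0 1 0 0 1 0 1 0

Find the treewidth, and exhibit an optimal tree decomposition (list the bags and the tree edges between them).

The largest bag has 2 vertices, giving width 1; this decomposition certifies tw(G) ≤ 1. G has an edge, so its treewidth is at least 1. Combining the bounds, tw(G) = 1.

Treewidth 1.
One optimal decomposition is:
Bags: B1 = {1, 9}  B2 = {8, 9}  B3 = {3, 9}  B4 = {5, 8}  B5 = {6, 9}  B6 = {7, 8}  B7 = {4, 8}  B8 = {2, 3}
Tree: B1–B2, B2–B3, B2–B4, B1–B5, B2–B6, B4–B7, B3–B8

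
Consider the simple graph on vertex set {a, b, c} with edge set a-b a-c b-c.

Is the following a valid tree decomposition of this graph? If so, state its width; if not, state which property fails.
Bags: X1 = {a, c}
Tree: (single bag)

No — vertex b appears in no bag.

A tree decomposition must satisfy three properties: every vertex lies in some bag; for every edge, both endpoints lie together in some bag; and for every vertex, the bags containing it form a connected subtree. Here vertex b appears in no bag, so the decomposition is invalid.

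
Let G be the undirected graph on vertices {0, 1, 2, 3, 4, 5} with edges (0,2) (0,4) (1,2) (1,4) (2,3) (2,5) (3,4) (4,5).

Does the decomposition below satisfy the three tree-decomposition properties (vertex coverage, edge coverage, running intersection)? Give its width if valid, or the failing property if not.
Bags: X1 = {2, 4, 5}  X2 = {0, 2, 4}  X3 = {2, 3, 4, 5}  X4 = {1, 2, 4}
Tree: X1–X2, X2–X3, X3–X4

No — bags containing vertex 5 are not connected in the tree.

A tree decomposition must satisfy three properties: every vertex lies in some bag; for every edge, both endpoints lie together in some bag; and for every vertex, the bags containing it form a connected subtree. Here bags containing vertex 5 are not connected in the tree, so the decomposition is invalid.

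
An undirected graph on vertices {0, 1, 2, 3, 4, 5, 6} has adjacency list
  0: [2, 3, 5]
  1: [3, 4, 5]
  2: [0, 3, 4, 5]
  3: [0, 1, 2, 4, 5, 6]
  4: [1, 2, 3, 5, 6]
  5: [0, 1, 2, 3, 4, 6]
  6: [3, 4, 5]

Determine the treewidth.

A width-3 tree decomposition is:
Bags: B1 = {2, 3, 4, 5}  B2 = {3, 4, 5, 6}  B3 = {0, 2, 3, 5}  B4 = {1, 3, 4, 5}
Tree: B1–B2, B1–B3, B1–B4
Every bag has size at most 4, so the width is 4 − 1 = 3 and tw(G) ≤ 3. For the lower bound, the 4 vertices {0, 2, 3, 5} are pairwise adjacent, and any tree decomposition puts a clique entirely inside one bag — forcing width ≥ 3. Combining the bounds, tw(G) = 3.

3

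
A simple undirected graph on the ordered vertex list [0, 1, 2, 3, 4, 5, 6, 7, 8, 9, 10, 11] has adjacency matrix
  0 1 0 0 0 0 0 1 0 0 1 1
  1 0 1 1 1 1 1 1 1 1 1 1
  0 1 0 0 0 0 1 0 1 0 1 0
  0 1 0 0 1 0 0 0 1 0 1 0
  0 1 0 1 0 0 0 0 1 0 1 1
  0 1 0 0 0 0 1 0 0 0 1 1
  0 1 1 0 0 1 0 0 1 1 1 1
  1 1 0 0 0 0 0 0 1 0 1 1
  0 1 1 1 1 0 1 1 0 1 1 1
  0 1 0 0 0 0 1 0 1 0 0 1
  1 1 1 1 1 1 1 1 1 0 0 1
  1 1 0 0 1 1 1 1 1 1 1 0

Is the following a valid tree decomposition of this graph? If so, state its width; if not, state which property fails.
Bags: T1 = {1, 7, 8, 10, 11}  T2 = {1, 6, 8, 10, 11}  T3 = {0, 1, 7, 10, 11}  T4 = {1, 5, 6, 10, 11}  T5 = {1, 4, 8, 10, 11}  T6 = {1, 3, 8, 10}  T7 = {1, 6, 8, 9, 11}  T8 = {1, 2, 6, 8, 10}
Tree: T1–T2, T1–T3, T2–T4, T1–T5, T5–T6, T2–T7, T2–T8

A tree decomposition must satisfy three properties: every vertex lies in some bag; for every edge, both endpoints lie together in some bag; and for every vertex, the bags containing it form a connected subtree. Here edge (4,3) lies in no bag, so the decomposition is invalid.

No — edge (4,3) lies in no bag.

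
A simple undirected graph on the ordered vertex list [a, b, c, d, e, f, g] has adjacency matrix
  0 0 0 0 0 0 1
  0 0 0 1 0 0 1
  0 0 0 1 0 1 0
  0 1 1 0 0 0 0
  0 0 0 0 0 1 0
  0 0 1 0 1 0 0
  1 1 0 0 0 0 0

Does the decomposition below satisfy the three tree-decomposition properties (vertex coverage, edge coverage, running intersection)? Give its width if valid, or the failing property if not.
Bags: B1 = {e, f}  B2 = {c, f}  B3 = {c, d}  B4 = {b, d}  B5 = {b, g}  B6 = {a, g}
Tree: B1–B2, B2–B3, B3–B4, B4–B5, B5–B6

Yes; width 1.

Every vertex of G appears in some bag (union = {a, b, c, d, e, f, g}); every edge is covered by a bag; and for each vertex v the set of bags containing v is connected in the bag tree. The decomposition is therefore valid. The largest bag has 2 vertices, so the width is 1.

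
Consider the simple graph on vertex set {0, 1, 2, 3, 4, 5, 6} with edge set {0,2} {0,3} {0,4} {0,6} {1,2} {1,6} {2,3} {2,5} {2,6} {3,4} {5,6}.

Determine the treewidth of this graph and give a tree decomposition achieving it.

Treewidth 2.
One optimal decomposition is:
Bags: B1 = {1, 2, 6}  B2 = {0, 2, 6}  B3 = {0, 2, 3}  B4 = {2, 5, 6}  B5 = {0, 3, 4}
Tree: B1–B2, B2–B3, B2–B4, B3–B5

Every bag has size at most 3, so the width is 3 − 1 = 2 and tw(G) ≤ 2. On the other hand G contains the 3-clique {0, 2, 3}. A clique must lie in a single bag of any decomposition, so no decomposition can have width below 2. Combining the bounds, tw(G) = 2.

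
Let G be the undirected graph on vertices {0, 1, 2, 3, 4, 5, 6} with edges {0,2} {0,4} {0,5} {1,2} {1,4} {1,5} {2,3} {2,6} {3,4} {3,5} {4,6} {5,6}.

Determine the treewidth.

3

A width-3 tree decomposition is:
Bags: B1 = {2, 4, 5, 6}  B2 = {2, 3, 4, 5}  B3 = {0, 2, 4, 5}  B4 = {1, 2, 4, 5}
Tree: B1–B2, B2–B3, B3–B4
Every bag has size at most 4, so the width is 4 − 1 = 3 and tw(G) ≤ 3. For the lower bound: the 4 vertex sets {5,6}, {3,4}, {2}, {0} are disjoint, each induces a connected subgraph, and every pair is joined by at least one edge of G. Contracting each set to a single vertex therefore yields K_{4} as a minor, and since treewidth is minor-monotone, tw(G) ≥ tw(K_{4}) = 3. Therefore the treewidth is 3.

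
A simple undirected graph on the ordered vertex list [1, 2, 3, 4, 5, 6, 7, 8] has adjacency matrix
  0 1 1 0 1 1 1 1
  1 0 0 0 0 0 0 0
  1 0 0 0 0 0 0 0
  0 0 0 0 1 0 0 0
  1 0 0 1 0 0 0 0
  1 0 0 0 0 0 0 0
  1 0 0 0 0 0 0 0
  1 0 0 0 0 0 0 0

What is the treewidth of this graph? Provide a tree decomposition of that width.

Every bag has size at most 2, so the width is 2 − 1 = 1 and tw(G) ≤ 1. Any graph with an edge has treewidth ≥ 1, and G has the edge 1–5. Hence tw(G) = 1 exactly.

Treewidth 1.
One such decomposition:
Bags: B1 = {1, 5}  B2 = {1, 7}  B3 = {1, 8}  B4 = {1, 2}  B5 = {1, 6}  B6 = {4, 5}  B7 = {1, 3}
Tree: B1–B2, B2–B3, B1–B4, B4–B5, B1–B6, B5–B7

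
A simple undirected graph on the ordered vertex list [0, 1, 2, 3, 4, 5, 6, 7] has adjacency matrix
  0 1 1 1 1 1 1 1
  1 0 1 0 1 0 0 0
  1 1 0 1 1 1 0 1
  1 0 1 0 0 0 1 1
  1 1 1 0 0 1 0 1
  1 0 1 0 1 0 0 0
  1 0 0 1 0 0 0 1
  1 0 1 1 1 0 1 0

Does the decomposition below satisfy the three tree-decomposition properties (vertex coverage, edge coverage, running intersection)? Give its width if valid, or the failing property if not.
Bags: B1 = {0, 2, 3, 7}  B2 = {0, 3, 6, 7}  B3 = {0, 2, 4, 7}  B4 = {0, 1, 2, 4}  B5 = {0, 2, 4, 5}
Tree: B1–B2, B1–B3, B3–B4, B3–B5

Yes; width 3.

Vertex coverage: the bags together contain {0, 1, 2, 3, 4, 5, 6, 7}, the full vertex set. Edge coverage: each edge of G has both endpoints in at least one bag. Running intersection: for every vertex, the bags containing it form a connected subtree. All three properties hold, so this is a valid tree decomposition of width max|bag| − 1 = 3, and hence tw(G) ≤ 3.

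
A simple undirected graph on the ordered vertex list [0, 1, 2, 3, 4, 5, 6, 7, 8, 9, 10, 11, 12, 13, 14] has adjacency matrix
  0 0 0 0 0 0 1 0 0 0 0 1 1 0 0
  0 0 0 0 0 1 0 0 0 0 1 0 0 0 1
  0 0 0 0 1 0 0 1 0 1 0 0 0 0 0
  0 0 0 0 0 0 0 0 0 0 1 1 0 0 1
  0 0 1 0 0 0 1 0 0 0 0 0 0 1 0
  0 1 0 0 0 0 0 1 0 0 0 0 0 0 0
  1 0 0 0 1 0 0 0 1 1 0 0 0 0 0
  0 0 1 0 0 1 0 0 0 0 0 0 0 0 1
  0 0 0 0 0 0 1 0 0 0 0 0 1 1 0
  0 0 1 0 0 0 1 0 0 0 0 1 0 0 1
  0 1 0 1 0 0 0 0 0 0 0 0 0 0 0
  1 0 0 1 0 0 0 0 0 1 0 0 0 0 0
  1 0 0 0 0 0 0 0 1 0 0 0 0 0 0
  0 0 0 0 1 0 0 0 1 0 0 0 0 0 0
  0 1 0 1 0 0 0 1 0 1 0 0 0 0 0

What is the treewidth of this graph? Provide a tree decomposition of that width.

Each bag holds 4 vertices, so the decomposition has width 3, which upper-bounds the treewidth. For the lower bound: the 4 vertex sets {1,5,10}, {3}, {14}, {2,7,9,11} are disjoint, each induces a connected subgraph, and every pair is joined by at least one edge of G. Contracting each set to a single vertex therefore yields K_{4} as a minor, and since treewidth is minor-monotone, tw(G) ≥ tw(K_{4}) = 3. The upper and lower bounds meet at 3, so that is the treewidth.

Treewidth 3.
Bags: B1 = {1, 3, 5, 10}  B2 = {1, 3, 5, 14}  B3 = {3, 5, 7, 14}  B4 = {3, 7, 11, 14}  B5 = {7, 9, 11, 14}  B6 = {2, 7, 9, 11}  B7 = {0, 2, 9, 11}  B8 = {0, 2, 6, 9}  B9 = {0, 2, 4, 6}  B10 = {0, 4, 6, 12}  B11 = {4, 6, 8, 12}  B12 = {4, 8, 12, 13}
Tree: B1–B2, B2–B3, B3–B4, B4–B5, B5–B6, B6–B7, B7–B8, B8–B9, B9–B10, B10–B11, B11–B12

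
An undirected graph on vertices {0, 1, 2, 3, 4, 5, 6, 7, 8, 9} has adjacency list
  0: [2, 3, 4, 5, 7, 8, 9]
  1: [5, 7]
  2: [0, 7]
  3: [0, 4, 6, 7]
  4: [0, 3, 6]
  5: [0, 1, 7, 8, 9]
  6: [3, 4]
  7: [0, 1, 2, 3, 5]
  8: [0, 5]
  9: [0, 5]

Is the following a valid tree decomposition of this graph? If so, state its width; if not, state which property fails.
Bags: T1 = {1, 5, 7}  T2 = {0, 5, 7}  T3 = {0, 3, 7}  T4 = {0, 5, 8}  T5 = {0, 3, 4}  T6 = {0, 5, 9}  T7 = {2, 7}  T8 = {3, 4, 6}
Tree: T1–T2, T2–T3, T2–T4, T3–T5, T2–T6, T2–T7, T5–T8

A tree decomposition must satisfy three properties: every vertex lies in some bag; for every edge, both endpoints lie together in some bag; and for every vertex, the bags containing it form a connected subtree. Here edge (0,2) lies in no bag, so the decomposition is invalid.

No — edge (0,2) lies in no bag.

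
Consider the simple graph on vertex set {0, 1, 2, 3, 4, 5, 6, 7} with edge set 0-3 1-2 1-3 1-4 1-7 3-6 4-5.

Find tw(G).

1

A width-1 tree decomposition is:
Bags: B1 = {1, 4}  B2 = {1, 3}  B3 = {1, 7}  B4 = {3, 6}  B5 = {4, 5}  B6 = {1, 2}  B7 = {0, 3}
Tree: B1–B2, B1–B3, B2–B4, B1–B5, B3–B6, B2–B7
The largest bag has 2 vertices, giving width 1; this decomposition certifies tw(G) ≤ 1. G has an edge, so its treewidth is at least 1. The upper and lower bounds meet at 1, so that is the treewidth.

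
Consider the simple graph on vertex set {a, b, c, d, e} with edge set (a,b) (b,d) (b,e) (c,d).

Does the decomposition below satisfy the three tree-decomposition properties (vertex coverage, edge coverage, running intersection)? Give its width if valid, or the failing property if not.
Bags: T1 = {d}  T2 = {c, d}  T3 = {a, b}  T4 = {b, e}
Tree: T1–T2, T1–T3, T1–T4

No — edge (b,d) lies in no bag.

A tree decomposition must satisfy three properties: every vertex lies in some bag; for every edge, both endpoints lie together in some bag; and for every vertex, the bags containing it form a connected subtree. Here edge (b,d) lies in no bag, so the decomposition is invalid.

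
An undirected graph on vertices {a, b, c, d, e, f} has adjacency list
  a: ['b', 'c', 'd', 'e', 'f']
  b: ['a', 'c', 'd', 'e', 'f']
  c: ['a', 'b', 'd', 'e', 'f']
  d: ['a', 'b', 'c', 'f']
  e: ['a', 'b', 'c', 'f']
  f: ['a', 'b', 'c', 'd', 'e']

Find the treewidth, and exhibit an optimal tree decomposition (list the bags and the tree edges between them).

The largest bag has 5 vertices, giving width 4; this decomposition certifies tw(G) ≤ 4. On the other hand G contains the 5-clique {a, b, c, d, f}. A clique must lie in a single bag of any decomposition, so no decomposition can have width below 4. Combining the bounds, tw(G) = 4.

Treewidth 4.
One such decomposition:
Bags: B1 = {a, b, c, d, f}  B2 = {a, b, c, e, f}
Tree: B1–B2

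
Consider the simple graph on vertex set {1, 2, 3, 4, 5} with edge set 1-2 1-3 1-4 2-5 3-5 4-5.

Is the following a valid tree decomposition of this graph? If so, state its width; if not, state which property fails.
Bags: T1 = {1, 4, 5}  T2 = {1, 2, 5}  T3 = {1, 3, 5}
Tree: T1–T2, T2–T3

Yes; width 2.

Checking the three conditions: (i) the bags cover all of {1, 2, 3, 4, 5}; (ii) for each edge, some bag contains both endpoints; (iii) the bags containing any fixed vertex form a subtree. All hold, so the decomposition is valid with width 3 − 1 = 2.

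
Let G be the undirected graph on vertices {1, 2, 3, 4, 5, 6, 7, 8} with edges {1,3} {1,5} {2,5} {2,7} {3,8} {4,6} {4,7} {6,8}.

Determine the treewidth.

A width-2 tree decomposition is:
Bags: B1 = {2, 5, 7}  B2 = {4, 5, 7}  B3 = {4, 5, 6}  B4 = {5, 6, 8}  B5 = {3, 5, 8}  B6 = {1, 3, 5}
Tree: B1–B2, B2–B3, B3–B4, B4–B5, B5–B6
The largest bag has 3 vertices, giving width 2; this decomposition certifies tw(G) ≤ 2. Since 5–2–7–4–6–8–3–1–5 is a cycle in G, G is not acyclic. Forests are exactly the graphs of treewidth ≤ 1, so tw(G) ≥ 2. Hence tw(G) = 2 exactly.

2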